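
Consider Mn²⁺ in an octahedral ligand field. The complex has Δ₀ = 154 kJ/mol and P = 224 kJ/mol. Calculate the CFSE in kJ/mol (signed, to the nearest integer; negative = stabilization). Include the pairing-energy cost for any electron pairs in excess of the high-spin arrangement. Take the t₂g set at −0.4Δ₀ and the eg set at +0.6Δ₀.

Mn is in group 7, so Mn²⁺ is d⁵ (7 − 2 = 5).
Since Δ₀ = 154 kJ/mol < P = 224 kJ/mol, the complex adopts the high-spin configuration.
That gives t₂g³ eg².
Orbital CFSE = 0.0Δ₀ = 0.0 × 154 = 0 kJ/mol.
High-spin has no excess pairs, so no pairing correction applies.

0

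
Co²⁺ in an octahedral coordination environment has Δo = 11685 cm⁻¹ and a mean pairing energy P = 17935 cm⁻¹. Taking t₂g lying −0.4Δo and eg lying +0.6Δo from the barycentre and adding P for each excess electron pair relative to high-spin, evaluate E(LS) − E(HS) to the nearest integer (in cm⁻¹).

Co sits in group 9; removing 2 electrons leaves Co²⁺ with 9 − 2 = 7 d electrons.
High-spin d⁷ fills as t₂g⁵ eg² with CFSE 5(−0.4) + 2(+0.6) = -0.8Δo = -9348 cm⁻¹.
Low-spin t₂g⁶ eg¹ gives -1.8Δo = -21033 cm⁻¹, but forming 1 extra pair costs 1P = 17935 cm⁻¹, so E(LS) = -21033 + 17935 = -3098 cm⁻¹.
The difference is -3098 − (-9348) = 6250 cm⁻¹, so high-spin lies lower.

6250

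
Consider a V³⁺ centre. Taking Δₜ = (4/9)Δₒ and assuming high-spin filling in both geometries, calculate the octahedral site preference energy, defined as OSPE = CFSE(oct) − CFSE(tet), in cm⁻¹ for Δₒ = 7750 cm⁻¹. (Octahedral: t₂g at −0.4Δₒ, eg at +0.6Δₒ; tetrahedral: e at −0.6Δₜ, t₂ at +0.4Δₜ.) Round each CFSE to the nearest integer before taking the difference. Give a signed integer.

-2067

V is in group 5, so V³⁺ is d² (5 − 3 = 2).
In an octahedral site d² (HS) is t2g^2 e_g^0, giving CFSE(oct) = -0.8Δₒ = -6200 cm⁻¹.
Tetrahedral e^2 t2^0 gives -1.2Δₜ = -1.2 × (4/9) × 7750 = -4133 cm⁻¹.
OSPE = -6200 − (-4133) = -2067 cm⁻¹.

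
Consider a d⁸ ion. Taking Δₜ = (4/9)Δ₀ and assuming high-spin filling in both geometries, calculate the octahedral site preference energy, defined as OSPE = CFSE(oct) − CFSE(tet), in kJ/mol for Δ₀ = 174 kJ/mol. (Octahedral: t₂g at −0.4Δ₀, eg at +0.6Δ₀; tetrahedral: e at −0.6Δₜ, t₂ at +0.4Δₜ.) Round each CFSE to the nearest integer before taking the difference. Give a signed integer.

Octahedral (high-spin): t2g^6 e_g^2, CFSE = 6(−0.4) + 2(+0.6) = -1.2Δ₀ = -1.2 × 174 = -209 kJ/mol.
In a tetrahedral site the filling is e^4 t2^4: CFSE(tet) = -0.8Δₜ = -0.8 × (4/9)(174) = -62 kJ/mol.
Subtracting, OSPE = -209 − (-62) = -147 kJ/mol.

-147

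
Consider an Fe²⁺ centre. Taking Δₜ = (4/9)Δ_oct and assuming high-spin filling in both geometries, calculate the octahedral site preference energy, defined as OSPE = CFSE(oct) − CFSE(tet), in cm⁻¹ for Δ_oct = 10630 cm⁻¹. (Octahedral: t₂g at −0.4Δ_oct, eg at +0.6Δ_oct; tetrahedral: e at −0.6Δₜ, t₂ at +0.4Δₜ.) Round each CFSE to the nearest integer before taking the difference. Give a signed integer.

Fe is in group 8, so Fe²⁺ is d⁶ (8 − 2 = 6).
In an octahedral site d⁶ (HS) is t₂g⁴ eg², giving CFSE(oct) = -0.4Δ_oct = -4252 cm⁻¹.
In a tetrahedral site the filling is e³ t₂³: CFSE(tet) = -0.6Δₜ = -0.6 × (4/9)(10630) = -2835 cm⁻¹.
OSPE = -4252 − (-2835) = -1417 cm⁻¹.

-1417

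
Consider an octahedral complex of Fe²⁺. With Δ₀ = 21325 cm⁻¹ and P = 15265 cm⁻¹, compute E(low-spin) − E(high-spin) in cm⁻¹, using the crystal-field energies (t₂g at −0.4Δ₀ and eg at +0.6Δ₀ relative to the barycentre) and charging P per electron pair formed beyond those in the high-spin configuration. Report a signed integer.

-12120

Fe is in group 8, so Fe²⁺ is d⁶ (8 − 2 = 6).
In the high-spin limit (t₂g⁴ eg²) the orbital term is -0.4Δ₀ = -8530 cm⁻¹, with no excess pairing.
Low-spin: t₂g⁶ eg⁰, orbital CFSE = -2.4Δ₀ = -51180 cm⁻¹; plus 2 excess pairs × P = +30530 cm⁻¹; total -20650 cm⁻¹.
The difference is -20650 − (-8530) = -12120 cm⁻¹, so low-spin lies lower.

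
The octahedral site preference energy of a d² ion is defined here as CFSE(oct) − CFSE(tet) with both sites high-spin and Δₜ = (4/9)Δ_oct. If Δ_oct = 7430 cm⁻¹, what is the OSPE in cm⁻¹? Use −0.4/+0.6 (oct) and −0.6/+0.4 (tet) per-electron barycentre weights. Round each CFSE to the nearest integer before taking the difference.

In an octahedral site d² (HS) is t2g^2 e_g^0, giving CFSE(oct) = -0.8Δ_oct = -5944 cm⁻¹.
Tetrahedral: e^2 t2^0, CFSE = 2(−0.6) + 0(+0.4) = -1.2Δₜ = -1.2 × (4/9) × 7430 = -3963 cm⁻¹.
Subtracting, OSPE = -5944 − (-3963) = -1981 cm⁻¹.

-1981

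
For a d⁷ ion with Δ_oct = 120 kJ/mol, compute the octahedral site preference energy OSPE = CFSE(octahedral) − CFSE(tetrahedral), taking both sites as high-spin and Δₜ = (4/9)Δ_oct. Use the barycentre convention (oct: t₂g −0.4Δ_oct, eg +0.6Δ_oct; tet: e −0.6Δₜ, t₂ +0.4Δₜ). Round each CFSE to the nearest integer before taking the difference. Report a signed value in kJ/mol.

Octahedral high-spin t₂g⁵ eg²: CFSE = -0.8 × 120 = -96 kJ/mol.
In a tetrahedral site the filling is e⁴ t₂³: CFSE(tet) = -1.2Δₜ = -1.2 × (4/9)(120) = -64 kJ/mol.
OSPE = -96 − (-64) = -32 kJ/mol.

-32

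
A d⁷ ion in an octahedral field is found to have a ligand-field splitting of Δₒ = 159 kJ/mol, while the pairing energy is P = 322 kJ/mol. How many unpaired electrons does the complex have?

Δₒ < P, so pairing is avoided: the ground state is high-spin.
That gives t2g^5 e_g^2.
Unpaired electrons: 3.

3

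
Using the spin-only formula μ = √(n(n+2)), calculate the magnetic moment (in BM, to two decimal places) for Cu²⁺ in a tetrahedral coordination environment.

1.73 BM

Cu sits in group 11; removing 2 electrons leaves Cu²⁺ with 11 − 2 = 9 d electrons.
Tetrahedral splitting is small, so the complex is high-spin.
Configuration: e^4 t2^5 → 1 unpaired electron.
μ(spin-only) = √[1(1+2)] = √3 ≈ 1.73 BM.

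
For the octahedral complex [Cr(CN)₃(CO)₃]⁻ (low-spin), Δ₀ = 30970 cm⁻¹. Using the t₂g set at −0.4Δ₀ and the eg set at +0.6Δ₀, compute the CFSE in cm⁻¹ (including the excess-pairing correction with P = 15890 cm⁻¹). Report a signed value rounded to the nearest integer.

-33662

Ligand charges: 3×(-1) from CN⁻ and 3×(+0) from CO sum to -3; with overall charge -1, Cr is +2.
Cr sits in group 6; removing 2 electrons leaves Cr²⁺ with 6 − 2 = 4 d electrons.
The d⁴ electrons fill as t₂g⁴ eg⁰.
CFSE(orbital) = 4×(-0.4Δ₀) + 0×(0.6Δ₀) = -1.6Δ₀; with Δ₀ = 30970 cm⁻¹ that is -49552 cm⁻¹.
Relative to high-spin t₂g³ eg¹ (0 paired), the low-spin configuration has 1 additional pair, contributing +1 × 15890 = +15890 cm⁻¹.
Overall CFSE = -49552 + 15890 = -33662 cm⁻¹.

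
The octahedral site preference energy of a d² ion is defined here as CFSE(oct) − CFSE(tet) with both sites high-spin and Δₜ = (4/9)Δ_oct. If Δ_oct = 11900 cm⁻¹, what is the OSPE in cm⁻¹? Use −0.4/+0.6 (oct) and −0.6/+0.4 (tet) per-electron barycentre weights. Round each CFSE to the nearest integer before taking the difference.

-3173

In an octahedral site d² (HS) is t₂g² eg⁰, giving CFSE(oct) = -0.8Δ_oct = -9520 cm⁻¹.
Tetrahedral: e² t₂⁰, CFSE = 2(−0.6) + 0(+0.4) = -1.2Δₜ = -1.2 × (4/9) × 11900 = -6347 cm⁻¹.
Subtracting, OSPE = -9520 − (-6347) = -3173 cm⁻¹.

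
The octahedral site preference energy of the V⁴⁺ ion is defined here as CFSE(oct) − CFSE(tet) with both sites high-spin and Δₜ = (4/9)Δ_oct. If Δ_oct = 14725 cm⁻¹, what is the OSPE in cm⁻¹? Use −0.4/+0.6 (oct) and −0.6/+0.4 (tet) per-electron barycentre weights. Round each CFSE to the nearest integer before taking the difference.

-1963

V sits in group 5; removing 4 electrons leaves V⁴⁺ with 5 − 4 = 1 d electrons.
Octahedral (high-spin): t₂g¹ eg⁰, CFSE = 1(−0.4) + 0(+0.6) = -0.4Δ_oct = -0.4 × 14725 = -5890 cm⁻¹.
In a tetrahedral site the filling is e¹ t₂⁰: CFSE(tet) = -0.6Δₜ = -0.6 × (4/9)(14725) = -3927 cm⁻¹.
Subtracting, OSPE = -5890 − (-3927) = -1963 cm⁻¹.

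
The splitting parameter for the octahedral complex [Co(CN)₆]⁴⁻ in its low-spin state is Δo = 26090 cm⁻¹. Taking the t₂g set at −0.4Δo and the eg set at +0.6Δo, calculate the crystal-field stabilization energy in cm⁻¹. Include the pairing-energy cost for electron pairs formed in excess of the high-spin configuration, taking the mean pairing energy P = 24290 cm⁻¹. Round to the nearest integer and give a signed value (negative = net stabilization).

Each CN⁻ contributes -1; 6 × (-1) = -6. With overall charge -4, Co is in the +2 oxidation state.
Co sits in group 9; removing 2 electrons leaves Co²⁺ with 9 − 2 = 7 d electrons.
The d⁷ electrons fill as t₂g⁶ eg¹.
CFSE(orbital) = 6×(-0.4Δo) + 1×(0.6Δo) = -1.8Δo; with Δo = 26090 cm⁻¹ that is -46962 cm⁻¹.
High-spin d⁷ would be t₂g⁵ eg² with 2 pairs; low-spin has 3, so 1 excess pair costs +1P = +24290 cm⁻¹.
Net CFSE = -46962 + 24290 = -22672 cm⁻¹.

-22672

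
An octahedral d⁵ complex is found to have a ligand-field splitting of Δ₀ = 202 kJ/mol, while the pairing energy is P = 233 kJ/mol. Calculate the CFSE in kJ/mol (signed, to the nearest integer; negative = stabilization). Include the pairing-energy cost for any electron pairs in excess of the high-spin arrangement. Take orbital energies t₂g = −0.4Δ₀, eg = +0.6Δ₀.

Here Δ₀ < P (202 < 233), so the high-spin state is favoured.
Configuration: t₂g³ eg².
Orbital CFSE = 0.0Δ₀ = 0.0 × 202 = 0 kJ/mol.
High-spin has no excess pairs, so no pairing correction applies.

0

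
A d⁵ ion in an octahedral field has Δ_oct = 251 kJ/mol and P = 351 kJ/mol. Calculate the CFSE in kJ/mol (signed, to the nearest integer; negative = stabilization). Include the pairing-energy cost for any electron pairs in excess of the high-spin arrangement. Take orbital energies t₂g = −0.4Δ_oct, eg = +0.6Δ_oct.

With Δ_oct < P the complex is high-spin.
That gives t₂g³ eg².
Orbital CFSE = 0.0Δ_oct = 0.0 × 251 = 0 kJ/mol.
High-spin has no excess pairs, so no pairing correction applies.

0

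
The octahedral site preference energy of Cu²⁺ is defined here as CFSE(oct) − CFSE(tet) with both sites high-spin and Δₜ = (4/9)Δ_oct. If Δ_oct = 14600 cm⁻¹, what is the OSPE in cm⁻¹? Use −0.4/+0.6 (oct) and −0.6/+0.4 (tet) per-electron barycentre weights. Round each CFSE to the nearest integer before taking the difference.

-6164

Cu sits in group 11; removing 2 electrons leaves Cu²⁺ with 11 − 2 = 9 d electrons.
Octahedral high-spin t2g^6 e_g^3: CFSE = -0.6 × 14600 = -8760 cm⁻¹.
Tetrahedral: e^4 t2^5, CFSE = 4(−0.6) + 5(+0.4) = -0.4Δₜ = -0.4 × (4/9) × 14600 = -2596 cm⁻¹.
OSPE = -8760 − (-2596) = -6164 cm⁻¹.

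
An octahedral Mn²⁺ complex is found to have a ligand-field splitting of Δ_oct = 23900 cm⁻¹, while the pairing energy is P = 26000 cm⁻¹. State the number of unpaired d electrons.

Mn²⁺: group 7, so d-count = 7 − 2 = 5.
Δ_oct < P, so pairing is avoided: the ground state is high-spin.
Configuration: t2g^3 e_g^2.
Unpaired electrons: 5.

5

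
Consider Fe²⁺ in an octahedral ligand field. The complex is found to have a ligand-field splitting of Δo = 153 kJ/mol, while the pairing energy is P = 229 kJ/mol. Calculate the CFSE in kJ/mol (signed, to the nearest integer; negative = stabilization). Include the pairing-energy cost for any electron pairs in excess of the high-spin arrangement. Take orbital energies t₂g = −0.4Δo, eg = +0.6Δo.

Fe²⁺: group 8, so d-count = 8 − 2 = 6.
With Δo < P the complex is high-spin.
Filling d⁶ accordingly: t₂g⁴ eg².
Orbital CFSE = -0.4Δo = -0.4 × 153 = -61 kJ/mol.
High-spin has no excess pairs, so no pairing correction applies.

-61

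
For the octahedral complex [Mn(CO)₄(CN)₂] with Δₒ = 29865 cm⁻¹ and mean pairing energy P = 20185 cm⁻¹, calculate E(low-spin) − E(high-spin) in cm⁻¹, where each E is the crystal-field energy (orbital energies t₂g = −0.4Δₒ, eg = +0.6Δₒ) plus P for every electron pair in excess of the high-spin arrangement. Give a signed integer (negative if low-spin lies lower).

Ligand charges: 4×(+0) from CO and 2×(-1) from CN⁻ sum to -2; with overall charge +0, Mn is +2.
Group 7 minus oxidation state +2 gives a d⁵ configuration for Mn²⁺.
High-spin d⁵ fills as t₂g³ eg² with CFSE 3(−0.4) + 2(+0.6) = 0.0Δₒ = 0 cm⁻¹.
Low-spin: t₂g⁵ eg⁰, orbital CFSE = -2.0Δₒ = -59730 cm⁻¹; plus 2 excess pairs × P = +40370 cm⁻¹; total -19360 cm⁻¹.
Thus E(LS) − E(HS) = -19360 cm⁻¹.

-19360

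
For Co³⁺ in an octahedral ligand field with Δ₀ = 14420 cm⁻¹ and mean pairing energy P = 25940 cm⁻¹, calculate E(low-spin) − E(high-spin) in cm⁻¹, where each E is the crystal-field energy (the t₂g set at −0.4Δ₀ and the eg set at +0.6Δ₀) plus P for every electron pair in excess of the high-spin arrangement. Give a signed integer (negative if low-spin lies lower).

Group 9 minus oxidation state +3 gives a d⁶ configuration for Co³⁺.
In the high-spin limit (t₂g⁴ eg²) the orbital term is -0.4Δ₀ = -5768 cm⁻¹, with no excess pairing.
Low-spin t₂g⁶ eg⁰ gives -2.4Δ₀ = -34608 cm⁻¹, but forming 2 extra pairs costs 2P = 51880 cm⁻¹, so E(LS) = -34608 + 51880 = 17272 cm⁻¹.
E(LS) − E(HS) = 17272 − (-5768) = 23040 cm⁻¹.

23040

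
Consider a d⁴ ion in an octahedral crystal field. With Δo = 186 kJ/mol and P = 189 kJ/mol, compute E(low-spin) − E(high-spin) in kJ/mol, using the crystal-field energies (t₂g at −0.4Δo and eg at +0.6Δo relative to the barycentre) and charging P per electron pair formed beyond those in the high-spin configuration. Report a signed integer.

3

In the high-spin limit (t₂g³ eg¹) the orbital term is -0.6Δo = -112 kJ/mol, with no excess pairing.
Low-spin t₂g⁴ eg⁰ gives -1.6Δo = -298 kJ/mol, but forming 1 extra pair costs 1P = 189 kJ/mol, so E(LS) = -298 + 189 = -109 kJ/mol.
Thus E(LS) − E(HS) = 3 kJ/mol.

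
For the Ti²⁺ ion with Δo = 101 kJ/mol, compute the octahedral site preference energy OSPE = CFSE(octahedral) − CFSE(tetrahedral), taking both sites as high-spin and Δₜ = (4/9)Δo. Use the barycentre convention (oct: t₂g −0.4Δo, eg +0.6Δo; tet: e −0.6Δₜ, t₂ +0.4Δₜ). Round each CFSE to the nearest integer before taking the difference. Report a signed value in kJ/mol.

-27

Group 4 minus oxidation state +2 gives a d² configuration for Ti²⁺.
In an octahedral site d² (HS) is t2g^2 e_g^0, giving CFSE(oct) = -0.8Δo = -81 kJ/mol.
Tetrahedral: e^2 t2^0, CFSE = 2(−0.6) + 0(+0.4) = -1.2Δₜ = -1.2 × (4/9) × 101 = -54 kJ/mol.
Subtracting, OSPE = -81 − (-54) = -27 kJ/mol.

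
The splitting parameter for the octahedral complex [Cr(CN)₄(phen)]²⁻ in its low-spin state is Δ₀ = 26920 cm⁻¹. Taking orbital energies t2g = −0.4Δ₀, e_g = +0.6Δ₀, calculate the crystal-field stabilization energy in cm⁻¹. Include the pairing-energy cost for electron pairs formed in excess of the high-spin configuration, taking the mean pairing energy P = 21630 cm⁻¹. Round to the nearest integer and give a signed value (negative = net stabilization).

Ligand charges: 4×(-1) from CN⁻ and 1×(+0) from phen sum to -4; with overall charge -2, Cr is +2.
Cr is in group 6, so Cr²⁺ is d⁴ (6 − 2 = 4).
Electron filling gives t2g^4 e_g^0.
CFSE(orbital) = 4×(-0.4Δ₀) + 0×(0.6Δ₀) = -1.6Δ₀; with Δ₀ = 26920 cm⁻¹ that is -43072 cm⁻¹.
Relative to high-spin t2g^3 e_g^1 (0 paired), the low-spin configuration has 1 additional pair, contributing +1 × 21630 = +21630 cm⁻¹.
Overall CFSE = -43072 + 21630 = -21442 cm⁻¹.

-21442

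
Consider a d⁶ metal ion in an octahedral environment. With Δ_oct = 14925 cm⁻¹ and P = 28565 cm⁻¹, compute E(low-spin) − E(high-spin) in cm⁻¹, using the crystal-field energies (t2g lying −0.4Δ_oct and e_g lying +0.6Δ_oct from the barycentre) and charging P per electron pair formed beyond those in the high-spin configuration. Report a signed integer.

27280

High-spin d⁶ fills as t2g^4 e_g^2 with CFSE 4(−0.4) + 2(+0.6) = -0.4Δ_oct = -5970 cm⁻¹.
Low-spin: t2g^6 e_g^0, orbital CFSE = -2.4Δ_oct = -35820 cm⁻¹; plus 2 excess pairs × P = +57130 cm⁻¹; total 21310 cm⁻¹.
The difference is 21310 − (-5970) = 27280 cm⁻¹, so high-spin lies lower.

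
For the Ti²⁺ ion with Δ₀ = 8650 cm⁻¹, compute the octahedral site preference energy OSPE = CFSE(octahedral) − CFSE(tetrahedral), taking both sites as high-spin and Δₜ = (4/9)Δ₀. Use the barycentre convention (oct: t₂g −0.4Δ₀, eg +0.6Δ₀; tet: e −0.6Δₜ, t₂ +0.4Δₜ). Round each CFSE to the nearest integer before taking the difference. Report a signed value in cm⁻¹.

-2307

Ti sits in group 4; removing 2 electrons leaves Ti²⁺ with 4 − 2 = 2 d electrons.
Octahedral (high-spin): t₂g² eg⁰, CFSE = 2(−0.4) + 0(+0.6) = -0.8Δ₀ = -0.8 × 8650 = -6920 cm⁻¹.
In a tetrahedral site the filling is e² t₂⁰: CFSE(tet) = -1.2Δₜ = -1.2 × (4/9)(8650) = -4613 cm⁻¹.
Subtracting, OSPE = -6920 − (-4613) = -2307 cm⁻¹.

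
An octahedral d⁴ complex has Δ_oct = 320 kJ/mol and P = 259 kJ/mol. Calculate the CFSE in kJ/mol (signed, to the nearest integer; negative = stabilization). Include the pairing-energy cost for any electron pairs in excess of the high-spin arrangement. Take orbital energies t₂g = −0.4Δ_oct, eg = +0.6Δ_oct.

-253

Here Δ_oct > P (320 > 259), so the low-spin state is favoured.
Configuration: t₂g⁴ eg⁰.
Orbital CFSE = -1.6Δ_oct = -1.6 × 320 = -512 kJ/mol.
Excess pairs vs high-spin: 1 − 0 = 1; pairing cost = +259 kJ/mol.
Net CFSE = -512 + 259 = -253 kJ/mol.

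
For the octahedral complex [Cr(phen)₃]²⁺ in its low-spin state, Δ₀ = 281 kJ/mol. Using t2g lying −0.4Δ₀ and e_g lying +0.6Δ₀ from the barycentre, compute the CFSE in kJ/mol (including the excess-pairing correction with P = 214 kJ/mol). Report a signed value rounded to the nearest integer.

-236

phen is neutral, so the +2 overall charge sits on Cr: oxidation state +2.
Cr²⁺: group 6, so d-count = 6 − 2 = 4.
Electron filling gives t2g^4 e_g^0.
The orbital stabilization is -1.6Δ₀ = -1.6 × 281 = -450 kJ/mol.
High-spin d⁴ would be t2g^3 e_g^1 with 0 pairs; low-spin has 1, so 1 excess pair costs +1P = +214 kJ/mol.
Overall CFSE = -450 + 214 = -236 kJ/mol.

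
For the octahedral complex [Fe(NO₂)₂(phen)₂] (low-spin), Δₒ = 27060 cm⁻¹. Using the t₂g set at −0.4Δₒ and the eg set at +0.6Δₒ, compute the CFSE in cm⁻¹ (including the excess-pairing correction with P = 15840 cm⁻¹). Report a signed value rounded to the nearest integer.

Ligand charges: 2×(-1) from NO₂⁻ and 2×(+0) from phen sum to -2; with overall charge +0, Fe is +2.
Fe is in group 8, so Fe²⁺ is d⁶ (8 − 2 = 6).
Configuration: t₂g⁶ eg⁰.
CFSE(orbital) = 6×(-0.4Δₒ) + 0×(0.6Δₒ) = -2.4Δₒ; with Δₒ = 27060 cm⁻¹ that is -64944 cm⁻¹.
High-spin d⁶ would be t₂g⁴ eg² with 1 pair; low-spin has 3, so 2 excess pairs cost +2P = +31680 cm⁻¹.
Overall CFSE = -64944 + 31680 = -33264 cm⁻¹.

-33264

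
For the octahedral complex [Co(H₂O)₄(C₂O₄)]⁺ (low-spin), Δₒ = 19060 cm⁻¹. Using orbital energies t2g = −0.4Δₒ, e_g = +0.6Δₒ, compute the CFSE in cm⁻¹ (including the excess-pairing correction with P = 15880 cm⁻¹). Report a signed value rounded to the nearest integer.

Ligand charges: 4×(+0) from H₂O and 1×(-2) from C₂O₄²⁻ sum to -2; with overall charge +1, Co is +3.
Group 9 minus oxidation state +3 gives a d⁶ configuration for Co³⁺.
Electron filling gives t2g^6 e_g^0.
CFSE(orbital) = 6×(-0.4Δₒ) + 0×(0.6Δₒ) = -2.4Δₒ; with Δₒ = 19060 cm⁻¹ that is -45744 cm⁻¹.
Relative to high-spin t2g^4 e_g^2 (1 paired), the low-spin configuration has 2 additional pairs, contributing +2 × 15880 = +31760 cm⁻¹.
Net CFSE = -45744 + 31760 = -13984 cm⁻¹.

-13984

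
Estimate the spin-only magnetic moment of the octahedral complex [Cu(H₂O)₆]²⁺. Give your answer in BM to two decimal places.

1.73 BM

H₂O is neutral, so the +2 overall charge sits on Cu: oxidation state +2.
Cu is in group 11, so Cu²⁺ is d⁹ (11 − 2 = 9).
For octahedral d⁹ the high- and low-spin configurations coincide.
Configuration: t2g^6 e_g^3 → 1 unpaired electron.
μ(spin-only) = √[1(1+2)] = √3 ≈ 1.73 BM.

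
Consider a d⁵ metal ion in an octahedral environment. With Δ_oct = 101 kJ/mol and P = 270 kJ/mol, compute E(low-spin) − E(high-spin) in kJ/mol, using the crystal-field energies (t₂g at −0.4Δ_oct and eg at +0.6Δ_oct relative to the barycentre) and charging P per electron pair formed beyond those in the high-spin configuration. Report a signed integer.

338

High-spin d⁵ fills as t₂g³ eg² with CFSE 3(−0.4) + 2(+0.6) = 0.0Δ_oct = 0 kJ/mol.
For low-spin the configuration is t₂g⁵ eg⁰: orbital energy -2.0 × 101 = -202 kJ/mol, and 2 additional pairs relative to high-spin add 540 kJ/mol, giving 338 kJ/mol.
E(LS) − E(HS) = 338 − (0) = 338 kJ/mol.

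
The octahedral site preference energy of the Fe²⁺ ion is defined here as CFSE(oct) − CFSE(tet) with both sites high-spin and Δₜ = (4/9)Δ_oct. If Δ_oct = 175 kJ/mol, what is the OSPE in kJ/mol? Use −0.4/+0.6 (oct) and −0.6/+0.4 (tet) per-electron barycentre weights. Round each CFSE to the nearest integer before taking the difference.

Group 8 minus oxidation state +2 gives a d⁶ configuration for Fe²⁺.
Octahedral (high-spin): t₂g⁴ eg², CFSE = 4(−0.4) + 2(+0.6) = -0.4Δ_oct = -0.4 × 175 = -70 kJ/mol.
In a tetrahedral site the filling is e³ t₂³: CFSE(tet) = -0.6Δₜ = -0.6 × (4/9)(175) = -47 kJ/mol.
Subtracting, OSPE = -70 − (-47) = -23 kJ/mol.

-23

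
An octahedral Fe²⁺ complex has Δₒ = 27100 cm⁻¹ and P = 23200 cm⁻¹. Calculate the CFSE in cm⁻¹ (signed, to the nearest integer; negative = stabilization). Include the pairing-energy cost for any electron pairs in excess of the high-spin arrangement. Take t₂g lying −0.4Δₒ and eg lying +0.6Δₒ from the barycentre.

Fe sits in group 8; removing 2 electrons leaves Fe²⁺ with 8 − 2 = 6 d electrons.
Here Δₒ > P (27100 > 23200), so the low-spin state is favoured.
Filling d⁶ accordingly: t₂g⁶ eg⁰.
Orbital CFSE = -2.4Δₒ = -2.4 × 27100 = -65040 cm⁻¹.
Excess pairs vs high-spin: 3 − 1 = 2; pairing cost = +46400 cm⁻¹.
Net CFSE = -65040 + 46400 = -18640 cm⁻¹.

-18640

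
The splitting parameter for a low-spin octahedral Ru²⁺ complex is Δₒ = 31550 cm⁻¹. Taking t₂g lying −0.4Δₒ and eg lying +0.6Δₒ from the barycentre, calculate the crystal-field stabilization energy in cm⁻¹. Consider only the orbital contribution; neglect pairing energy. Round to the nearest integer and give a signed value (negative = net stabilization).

Group 8 minus oxidation state +2 gives a d⁶ configuration for Ru²⁺.
Configuration: t₂g⁶ eg⁰.
Orbital CFSE = 6(-0.4) + 0(0.6) = -2.4Δₒ = -2.4 × 31550 = -75720 cm⁻¹.

-75720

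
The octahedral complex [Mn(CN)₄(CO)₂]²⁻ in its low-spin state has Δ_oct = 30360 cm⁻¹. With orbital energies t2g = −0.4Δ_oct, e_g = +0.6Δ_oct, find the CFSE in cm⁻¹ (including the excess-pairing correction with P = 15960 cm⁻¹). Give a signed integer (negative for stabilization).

Ligand charges: 4×(-1) from CN⁻ and 2×(+0) from CO sum to -4; with overall charge -2, Mn is +2.
Mn is in group 7, so Mn²⁺ is d⁵ (7 − 2 = 5).
Electron filling gives t2g^5 e_g^0.
CFSE(orbital) = 5×(-0.4Δ_oct) + 0×(0.6Δ_oct) = -2.0Δ_oct; with Δ_oct = 30360 cm⁻¹ that is -60720 cm⁻¹.
Relative to high-spin t2g^3 e_g^2 (0 paired), the low-spin configuration has 2 additional pairs, contributing +2 × 15960 = +31920 cm⁻¹.
Net CFSE = -60720 + 31920 = -28800 cm⁻¹.

-28800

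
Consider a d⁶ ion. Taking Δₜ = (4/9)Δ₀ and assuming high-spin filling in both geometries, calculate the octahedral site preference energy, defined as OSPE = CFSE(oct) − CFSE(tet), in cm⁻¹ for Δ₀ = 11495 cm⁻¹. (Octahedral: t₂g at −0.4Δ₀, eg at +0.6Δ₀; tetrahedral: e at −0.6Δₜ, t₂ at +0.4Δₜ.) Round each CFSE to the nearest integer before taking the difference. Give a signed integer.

-1533

In an octahedral site d⁶ (HS) is t₂g⁴ eg², giving CFSE(oct) = -0.4Δ₀ = -4598 cm⁻¹.
Tetrahedral e³ t₂³ gives -0.6Δₜ = -0.6 × (4/9) × 11495 = -3065 cm⁻¹.
OSPE = CFSE(oct) − CFSE(tet) = -4598 − (-3065) = -1533 cm⁻¹.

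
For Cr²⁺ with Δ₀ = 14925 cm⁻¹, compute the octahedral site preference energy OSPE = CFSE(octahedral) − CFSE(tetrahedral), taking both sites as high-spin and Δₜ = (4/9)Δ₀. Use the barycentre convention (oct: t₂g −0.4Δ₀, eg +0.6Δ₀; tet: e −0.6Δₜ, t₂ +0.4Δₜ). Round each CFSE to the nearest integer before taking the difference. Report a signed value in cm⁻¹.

-6302

Group 6 minus oxidation state +2 gives a d⁴ configuration for Cr²⁺.
In an octahedral site d⁴ (HS) is t2g^3 e_g^1, giving CFSE(oct) = -0.6Δ₀ = -8955 cm⁻¹.
Tetrahedral e^2 t2^2 gives -0.4Δₜ = -0.4 × (4/9) × 14925 = -2653 cm⁻¹.
OSPE = CFSE(oct) − CFSE(tet) = -8955 − (-2653) = -6302 cm⁻¹.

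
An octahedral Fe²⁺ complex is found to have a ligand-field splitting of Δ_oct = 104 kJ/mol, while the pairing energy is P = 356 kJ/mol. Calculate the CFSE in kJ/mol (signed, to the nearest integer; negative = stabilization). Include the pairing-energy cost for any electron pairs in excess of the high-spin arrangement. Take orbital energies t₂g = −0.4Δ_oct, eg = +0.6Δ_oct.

-42

Fe is in group 8, so Fe²⁺ is d⁶ (8 − 2 = 6).
Δ_oct < P, so pairing is avoided: the ground state is high-spin.
Filling d⁶ accordingly: t₂g⁴ eg².
Orbital CFSE = -0.4Δ_oct = -0.4 × 104 = -42 kJ/mol.
High-spin has no excess pairs, so no pairing correction applies.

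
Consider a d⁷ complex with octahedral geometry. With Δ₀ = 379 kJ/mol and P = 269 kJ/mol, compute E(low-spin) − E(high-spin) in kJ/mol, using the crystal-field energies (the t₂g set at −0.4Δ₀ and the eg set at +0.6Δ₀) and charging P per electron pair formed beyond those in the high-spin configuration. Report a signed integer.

In the high-spin limit (t₂g⁵ eg²) the orbital term is -0.8Δ₀ = -303 kJ/mol, with no excess pairing.
Low-spin: t₂g⁶ eg¹, orbital CFSE = -1.8Δ₀ = -682 kJ/mol; plus 1 excess pair × P = +269 kJ/mol; total -413 kJ/mol.
E(LS) − E(HS) = -413 − (-303) = -110 kJ/mol.

-110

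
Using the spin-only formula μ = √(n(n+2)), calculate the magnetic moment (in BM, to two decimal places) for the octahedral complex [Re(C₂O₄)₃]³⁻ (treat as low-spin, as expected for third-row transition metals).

2.83 BM

Each C₂O₄²⁻ contributes -2; 3 × (-2) = -6. With overall charge -3, Re is in the +3 oxidation state.
Group 7 minus oxidation state +3 gives a d⁴ configuration for Re³⁺.
Configuration: t2g^4 e_g^0 → 2 unpaired electrons.
μ(spin-only) = √[2(2+2)] = √8 ≈ 2.83 BM.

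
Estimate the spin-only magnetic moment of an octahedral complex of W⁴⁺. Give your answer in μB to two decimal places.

Group 6 minus oxidation state +4 gives a d² configuration for W⁴⁺.
Configuration: t₂g² eg⁰ → 2 unpaired electrons.
μ(spin-only) = √[2(2+2)] = √8 ≈ 2.83 μB.

2.83 μB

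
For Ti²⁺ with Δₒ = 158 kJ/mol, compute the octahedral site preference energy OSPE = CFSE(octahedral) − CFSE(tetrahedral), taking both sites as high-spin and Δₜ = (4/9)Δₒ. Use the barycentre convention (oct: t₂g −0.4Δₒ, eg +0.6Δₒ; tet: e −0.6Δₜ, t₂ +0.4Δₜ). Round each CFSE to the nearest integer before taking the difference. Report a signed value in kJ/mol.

Ti²⁺: group 4, so d-count = 4 − 2 = 2.
Octahedral high-spin t2g^2 e_g^0: CFSE = -0.8 × 158 = -126 kJ/mol.
Tetrahedral: e^2 t2^0, CFSE = 2(−0.6) + 0(+0.4) = -1.2Δₜ = -1.2 × (4/9) × 158 = -84 kJ/mol.
Subtracting, OSPE = -126 − (-84) = -42 kJ/mol.

-42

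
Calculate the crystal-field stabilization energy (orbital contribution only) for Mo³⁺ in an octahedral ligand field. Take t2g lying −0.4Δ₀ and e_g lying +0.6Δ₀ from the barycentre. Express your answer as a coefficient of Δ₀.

Mo sits in group 6; removing 3 electrons leaves Mo³⁺ with 6 − 3 = 3 d electrons.
Configuration: t2g^3 e_g^0.
CFSE = 3(-0.4Δ₀) + 0(0.6Δ₀) = -1.2Δ₀ + 0.0Δ₀ = -1.2Δ₀.

-1.2 Δ₀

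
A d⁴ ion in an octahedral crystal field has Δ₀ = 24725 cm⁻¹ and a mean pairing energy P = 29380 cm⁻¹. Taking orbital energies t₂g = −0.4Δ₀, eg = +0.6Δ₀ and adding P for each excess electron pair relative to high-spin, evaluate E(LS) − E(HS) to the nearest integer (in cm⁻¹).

High-spin: t₂g³ eg¹, CFSE = -0.6Δ₀ = -14835 cm⁻¹.
Low-spin t₂g⁴ eg⁰ gives -1.6Δ₀ = -39560 cm⁻¹, but forming 1 extra pair costs 1P = 29380 cm⁻¹, so E(LS) = -39560 + 29380 = -10180 cm⁻¹.
The difference is -10180 − (-14835) = 4655 cm⁻¹, so high-spin lies lower.

4655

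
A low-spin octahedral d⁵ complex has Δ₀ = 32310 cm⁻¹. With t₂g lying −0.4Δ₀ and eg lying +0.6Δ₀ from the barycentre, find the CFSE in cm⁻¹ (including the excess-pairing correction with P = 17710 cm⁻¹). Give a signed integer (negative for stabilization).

-29200

Electron filling gives t₂g⁵ eg⁰.
The orbital stabilization is -2.0Δ₀ = -2.0 × 32310 = -64620 cm⁻¹.
Pairing penalty: 2 pairs vs 0 in the high-spin reference → 2 extra × P = 35420 cm⁻¹.
Overall CFSE = -64620 + 35420 = -29200 cm⁻¹.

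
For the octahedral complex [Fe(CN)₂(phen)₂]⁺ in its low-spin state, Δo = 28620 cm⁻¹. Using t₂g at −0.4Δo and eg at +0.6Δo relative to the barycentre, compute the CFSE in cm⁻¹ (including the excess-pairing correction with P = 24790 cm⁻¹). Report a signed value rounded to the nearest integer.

Ligand charges: 2×(-1) from CN⁻ and 2×(+0) from phen sum to -2; with overall charge +1, Fe is +3.
Fe is in group 8, so Fe³⁺ is d⁵ (8 − 3 = 5).
Configuration: t₂g⁵ eg⁰.
The orbital stabilization is -2.0Δo = -2.0 × 28620 = -57240 cm⁻¹.
Pairing penalty: 2 pairs vs 0 in the high-spin reference → 2 extra × P = 49580 cm⁻¹.
Overall CFSE = -57240 + 49580 = -7660 cm⁻¹.

-7660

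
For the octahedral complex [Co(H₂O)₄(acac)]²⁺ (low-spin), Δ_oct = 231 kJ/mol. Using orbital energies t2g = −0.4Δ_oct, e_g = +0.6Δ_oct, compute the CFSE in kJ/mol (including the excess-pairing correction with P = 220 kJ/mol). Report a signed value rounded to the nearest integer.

-114

Ligand charges: 4×(+0) from H₂O and 1×(-1) from acac⁻ sum to -1; with overall charge +2, Co is +3.
Co sits in group 9; removing 3 electrons leaves Co³⁺ with 9 − 3 = 6 d electrons.
Electron filling gives t2g^6 e_g^0.
The orbital stabilization is -2.4Δ_oct = -2.4 × 231 = -554 kJ/mol.
High-spin d⁶ would be t2g^4 e_g^2 with 1 pair; low-spin has 3, so 2 excess pairs cost +2P = +440 kJ/mol.
Overall CFSE = -554 + 440 = -114 kJ/mol.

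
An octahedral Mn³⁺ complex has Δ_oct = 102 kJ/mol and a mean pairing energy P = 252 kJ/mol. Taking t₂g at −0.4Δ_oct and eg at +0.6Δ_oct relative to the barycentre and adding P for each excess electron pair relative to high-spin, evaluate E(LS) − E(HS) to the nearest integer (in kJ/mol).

Mn is in group 7, so Mn³⁺ is d⁴ (7 − 3 = 4).
High-spin d⁴ fills as t₂g³ eg¹ with CFSE 3(−0.4) + 1(+0.6) = -0.6Δ_oct = -61 kJ/mol.
Low-spin: t₂g⁴ eg⁰, orbital CFSE = -1.6Δ_oct = -163 kJ/mol; plus 1 excess pair × P = +252 kJ/mol; total 89 kJ/mol.
E(LS) − E(HS) = 89 − (-61) = 150 kJ/mol.

150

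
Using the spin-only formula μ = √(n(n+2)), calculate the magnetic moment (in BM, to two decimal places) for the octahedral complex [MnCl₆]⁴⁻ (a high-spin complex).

5.92 BM

Each Cl⁻ contributes -1; 6 × (-1) = -6. With overall charge -4, Mn is in the +2 oxidation state.
Mn is in group 7, so Mn²⁺ is d⁵ (7 − 2 = 5).
Configuration: t₂g³ eg² → 5 unpaired electrons.
μ(spin-only) = √[5(5+2)] = √35 ≈ 5.92 BM.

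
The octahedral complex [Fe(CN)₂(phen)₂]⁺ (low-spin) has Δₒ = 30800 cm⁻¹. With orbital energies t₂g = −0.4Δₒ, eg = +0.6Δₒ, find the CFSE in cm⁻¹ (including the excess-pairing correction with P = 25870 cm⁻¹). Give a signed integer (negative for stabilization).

-9860

Ligand charges: 2×(-1) from CN⁻ and 2×(+0) from phen sum to -2; with overall charge +1, Fe is +3.
Fe³⁺: group 8, so d-count = 8 − 3 = 5.
Electron filling gives t₂g⁵ eg⁰.
Orbital CFSE = 5(-0.4) + 0(0.6) = -2.0Δₒ = -2.0 × 30800 = -61600 cm⁻¹.
High-spin d⁵ would be t₂g³ eg² with 0 pairs; low-spin has 2, so 2 excess pairs cost +2P = +51740 cm⁻¹.
Net CFSE = -61600 + 51740 = -9860 cm⁻¹.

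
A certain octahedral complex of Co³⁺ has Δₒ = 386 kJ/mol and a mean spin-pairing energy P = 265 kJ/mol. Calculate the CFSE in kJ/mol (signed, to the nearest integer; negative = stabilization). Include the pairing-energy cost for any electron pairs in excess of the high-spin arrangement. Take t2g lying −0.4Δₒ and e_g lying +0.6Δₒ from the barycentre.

-396

Co sits in group 9; removing 3 electrons leaves Co³⁺ with 9 − 3 = 6 d electrons.
Since Δₒ = 386 kJ/mol > P = 265 kJ/mol, the complex adopts the low-spin configuration.
Configuration: t2g^6 e_g^0.
Orbital CFSE = -2.4Δₒ = -2.4 × 386 = -926 kJ/mol.
Excess pairs vs high-spin: 3 − 1 = 2; pairing cost = +530 kJ/mol.
Net CFSE = -926 + 530 = -396 kJ/mol.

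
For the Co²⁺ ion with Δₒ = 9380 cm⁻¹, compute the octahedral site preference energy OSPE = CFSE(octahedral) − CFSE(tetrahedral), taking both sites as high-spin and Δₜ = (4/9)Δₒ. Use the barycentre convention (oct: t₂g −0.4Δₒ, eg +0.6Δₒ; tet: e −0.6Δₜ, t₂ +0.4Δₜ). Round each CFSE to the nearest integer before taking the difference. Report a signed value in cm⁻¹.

Group 9 minus oxidation state +2 gives a d⁷ configuration for Co²⁺.
Octahedral (high-spin): t2g^5 e_g^2, CFSE = 5(−0.4) + 2(+0.6) = -0.8Δₒ = -0.8 × 9380 = -7504 cm⁻¹.
Tetrahedral e^4 t2^3 gives -1.2Δₜ = -1.2 × (4/9) × 9380 = -5003 cm⁻¹.
OSPE = -7504 − (-5003) = -2501 cm⁻¹.

-2501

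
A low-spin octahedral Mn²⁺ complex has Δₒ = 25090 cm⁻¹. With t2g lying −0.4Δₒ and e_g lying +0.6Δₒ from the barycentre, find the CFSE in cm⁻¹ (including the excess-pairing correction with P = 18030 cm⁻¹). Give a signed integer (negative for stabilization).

Group 7 minus oxidation state +2 gives a d⁵ configuration for Mn²⁺.
Electron filling gives t2g^5 e_g^0.
Orbital CFSE = 5(-0.4) + 0(0.6) = -2.0Δₒ = -2.0 × 25090 = -50180 cm⁻¹.
High-spin d⁵ would be t2g^3 e_g^2 with 0 pairs; low-spin has 2, so 2 excess pairs cost +2P = +36060 cm⁻¹.
Combining: -50180 + 36060 = -14120 cm⁻¹.

-14120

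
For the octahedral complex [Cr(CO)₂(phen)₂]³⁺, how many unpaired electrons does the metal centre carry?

3

Ligand charges: 2×(+0) from CO and 2×(+0) from phen sum to +0; with overall charge +3, Cr is +3.
Cr³⁺: group 6, so d-count = 6 − 3 = 3.
Configuration: t₂g³ eg⁰, giving 3 unpaired electrons.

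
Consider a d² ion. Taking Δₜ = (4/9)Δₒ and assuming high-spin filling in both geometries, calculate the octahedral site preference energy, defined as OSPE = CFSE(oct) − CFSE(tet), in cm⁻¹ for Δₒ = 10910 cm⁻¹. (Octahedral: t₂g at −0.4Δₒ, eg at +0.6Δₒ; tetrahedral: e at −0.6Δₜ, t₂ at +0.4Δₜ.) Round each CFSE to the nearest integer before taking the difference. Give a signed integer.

-2909

Octahedral high-spin t2g^2 e_g^0: CFSE = -0.8 × 10910 = -8728 cm⁻¹.
In a tetrahedral site the filling is e^2 t2^0: CFSE(tet) = -1.2Δₜ = -1.2 × (4/9)(10910) = -5819 cm⁻¹.
OSPE = -8728 − (-5819) = -2909 cm⁻¹.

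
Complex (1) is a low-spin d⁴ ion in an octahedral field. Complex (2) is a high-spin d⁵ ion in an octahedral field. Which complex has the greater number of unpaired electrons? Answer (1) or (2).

(1): t2g^4 e_g^0 → 2 unpaired.
(2): t2g^3 e_g^2 → 5 unpaired.
So (2) has more unpaired electrons.

(2)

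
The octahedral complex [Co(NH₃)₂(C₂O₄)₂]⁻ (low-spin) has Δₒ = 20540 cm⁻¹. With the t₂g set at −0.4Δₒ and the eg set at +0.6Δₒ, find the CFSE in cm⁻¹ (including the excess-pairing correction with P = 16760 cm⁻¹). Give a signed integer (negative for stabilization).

Ligand charges: 2×(+0) from NH₃ and 2×(-2) from C₂O₄²⁻ sum to -4; with overall charge -1, Co is +3.
Co³⁺: group 9, so d-count = 9 − 3 = 6.
Configuration: t₂g⁶ eg⁰.
The orbital stabilization is -2.4Δₒ = -2.4 × 20540 = -49296 cm⁻¹.
High-spin d⁶ would be t₂g⁴ eg² with 1 pair; low-spin has 3, so 2 excess pairs cost +2P = +33520 cm⁻¹.
Overall CFSE = -49296 + 33520 = -15776 cm⁻¹.

-15776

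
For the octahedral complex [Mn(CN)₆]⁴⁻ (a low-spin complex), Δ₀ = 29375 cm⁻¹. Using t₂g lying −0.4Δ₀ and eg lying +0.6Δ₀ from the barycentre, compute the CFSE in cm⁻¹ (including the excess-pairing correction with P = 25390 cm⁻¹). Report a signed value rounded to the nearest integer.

Each CN⁻ contributes -1; 6 × (-1) = -6. With overall charge -4, Mn is in the +2 oxidation state.
Mn sits in group 7; removing 2 electrons leaves Mn²⁺ with 7 − 2 = 5 d electrons.
Configuration: t₂g⁵ eg⁰.
The orbital stabilization is -2.0Δ₀ = -2.0 × 29375 = -58750 cm⁻¹.
Relative to high-spin t₂g³ eg² (0 paired), the low-spin configuration has 2 additional pairs, contributing +2 × 25390 = +50780 cm⁻¹.
Combining: -58750 + 50780 = -7970 cm⁻¹.

-7970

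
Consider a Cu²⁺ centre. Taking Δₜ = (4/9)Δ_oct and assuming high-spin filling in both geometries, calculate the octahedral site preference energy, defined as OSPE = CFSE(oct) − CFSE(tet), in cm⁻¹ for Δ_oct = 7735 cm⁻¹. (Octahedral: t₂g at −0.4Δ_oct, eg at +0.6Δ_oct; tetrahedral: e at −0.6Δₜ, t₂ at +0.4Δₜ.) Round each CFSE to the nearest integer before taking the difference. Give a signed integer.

-3266

Cu is in group 11, so Cu²⁺ is d⁹ (11 − 2 = 9).
Octahedral high-spin t2g^6 e_g^3: CFSE = -0.6 × 7735 = -4641 cm⁻¹.
Tetrahedral: e^4 t2^5, CFSE = 4(−0.6) + 5(+0.4) = -0.4Δₜ = -0.4 × (4/9) × 7735 = -1375 cm⁻¹.
Subtracting, OSPE = -4641 − (-1375) = -3266 cm⁻¹.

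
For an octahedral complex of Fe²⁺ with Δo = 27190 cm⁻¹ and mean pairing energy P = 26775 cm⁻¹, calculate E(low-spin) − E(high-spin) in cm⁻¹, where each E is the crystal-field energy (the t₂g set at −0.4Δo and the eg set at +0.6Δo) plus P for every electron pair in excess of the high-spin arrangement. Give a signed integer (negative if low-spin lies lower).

Fe²⁺: group 8, so d-count = 8 − 2 = 6.
In the high-spin limit (t₂g⁴ eg²) the orbital term is -0.4Δo = -10876 cm⁻¹, with no excess pairing.
Low-spin: t₂g⁶ eg⁰, orbital CFSE = -2.4Δo = -65256 cm⁻¹; plus 2 excess pairs × P = +53550 cm⁻¹; total -11706 cm⁻¹.
The difference is -11706 − (-10876) = -830 cm⁻¹, so low-spin lies lower.

-830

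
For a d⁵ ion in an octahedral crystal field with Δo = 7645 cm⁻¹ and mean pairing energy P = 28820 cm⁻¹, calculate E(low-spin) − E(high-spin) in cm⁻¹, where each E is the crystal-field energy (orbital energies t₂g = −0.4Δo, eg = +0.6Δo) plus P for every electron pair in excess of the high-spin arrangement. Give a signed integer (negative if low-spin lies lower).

42350

High-spin d⁵ fills as t₂g³ eg² with CFSE 3(−0.4) + 2(+0.6) = 0.0Δo = 0 cm⁻¹.
Low-spin t₂g⁵ eg⁰ gives -2.0Δo = -15290 cm⁻¹, but forming 2 extra pairs costs 2P = 57640 cm⁻¹, so E(LS) = -15290 + 57640 = 42350 cm⁻¹.
Thus E(LS) − E(HS) = 42350 cm⁻¹.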